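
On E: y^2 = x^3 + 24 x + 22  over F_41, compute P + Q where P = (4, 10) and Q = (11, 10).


P != Q, so use the chord formula.
s = (y2 - y1) / (x2 - x1) = (0) / (7) mod 41 = 0
x3 = s^2 - x1 - x2 mod 41 = 0^2 - 4 - 11 = 26
y3 = s (x1 - x3) - y1 mod 41 = 0 * (4 - 26) - 10 = 31

P + Q = (26, 31)


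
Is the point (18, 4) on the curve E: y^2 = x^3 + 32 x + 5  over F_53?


Check whether y^2 = x^3 + 32 x + 5 (mod 53) for (x, y) = (18, 4).
LHS: y^2 = 4^2 mod 53 = 16
RHS: x^3 + 32 x + 5 = 18^3 + 32*18 + 5 mod 53 = 0
LHS != RHS

No, not on the curve


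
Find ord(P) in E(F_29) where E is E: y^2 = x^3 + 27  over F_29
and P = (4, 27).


Compute successive multiples of P until we hit O:
  1P = (4, 27)
  2P = (20, 20)
  3P = (1, 17)
  4P = (19, 10)
  5P = (2, 21)
  6P = (3, 5)
  7P = (13, 7)
  8P = (13, 22)
  ... (continuing to 15P)
  15P = O

ord(P) = 15


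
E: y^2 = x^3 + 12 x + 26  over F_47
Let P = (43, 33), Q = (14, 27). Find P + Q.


P != Q, so use the chord formula.
s = (y2 - y1) / (x2 - x1) = (41) / (18) mod 47 = 31
x3 = s^2 - x1 - x2 mod 47 = 31^2 - 43 - 14 = 11
y3 = s (x1 - x3) - y1 mod 47 = 31 * (43 - 11) - 33 = 19

P + Q = (11, 19)


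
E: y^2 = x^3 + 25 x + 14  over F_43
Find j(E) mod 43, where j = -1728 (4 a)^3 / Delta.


Delta = -16(4 a^3 + 27 b^2) mod 43 = 3
-1728 * (4 a)^3 = -1728 * (4*25)^3 mod 43 = 21
j = 21 * 3^(-1) mod 43 = 7

j = 7 (mod 43)


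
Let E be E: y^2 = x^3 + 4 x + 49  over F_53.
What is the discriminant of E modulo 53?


4 a^3 + 27 b^2 = 4*4^3 + 27*49^2 = 256 + 64827 = 65083
Delta = -16 * (65083) = -1041328
Delta mod 53 = 16

Delta = 16 (mod 53)


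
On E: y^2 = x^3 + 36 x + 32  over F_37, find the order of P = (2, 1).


Compute successive multiples of P until we hit O:
  1P = (2, 1)
  2P = (17, 9)
  3P = (27, 35)
  4P = (15, 5)
  5P = (19, 8)
  6P = (9, 7)
  7P = (29, 34)
  8P = (18, 0)
  ... (continuing to 16P)
  16P = O

ord(P) = 16


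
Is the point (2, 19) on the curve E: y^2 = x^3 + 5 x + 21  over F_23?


Check whether y^2 = x^3 + 5 x + 21 (mod 23) for (x, y) = (2, 19).
LHS: y^2 = 19^2 mod 23 = 16
RHS: x^3 + 5 x + 21 = 2^3 + 5*2 + 21 mod 23 = 16
LHS = RHS

Yes, on the curve


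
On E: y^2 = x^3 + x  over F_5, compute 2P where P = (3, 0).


k = 2 = 10_2 (binary, LSB first: 01)
Double-and-add from P = (3, 0):
  bit 0 = 0: acc unchanged = O
  bit 1 = 1: acc = O + O = O

2P = O


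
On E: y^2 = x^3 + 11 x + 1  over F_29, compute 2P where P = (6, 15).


Doubling: s = (3 x1^2 + a) / (2 y1)
s = (3*6^2 + 11) / (2*15) mod 29 = 3
x3 = s^2 - 2 x1 mod 29 = 3^2 - 2*6 = 26
y3 = s (x1 - x3) - y1 mod 29 = 3 * (6 - 26) - 15 = 12

2P = (26, 12)


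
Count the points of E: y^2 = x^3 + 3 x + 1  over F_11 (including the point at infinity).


For each x in F_11, count y with y^2 = x^3 + 3 x + 1 mod 11:
  x = 0: RHS = 1, y in [1, 10]  -> 2 point(s)
  x = 1: RHS = 5, y in [4, 7]  -> 2 point(s)
  x = 2: RHS = 4, y in [2, 9]  -> 2 point(s)
  x = 3: RHS = 4, y in [2, 9]  -> 2 point(s)
  x = 4: RHS = 0, y in [0]  -> 1 point(s)
  x = 5: RHS = 9, y in [3, 8]  -> 2 point(s)
  x = 6: RHS = 4, y in [2, 9]  -> 2 point(s)
  x = 8: RHS = 9, y in [3, 8]  -> 2 point(s)
  x = 9: RHS = 9, y in [3, 8]  -> 2 point(s)
Affine points: 17. Add the point at infinity: total = 18.

#E(F_11) = 18


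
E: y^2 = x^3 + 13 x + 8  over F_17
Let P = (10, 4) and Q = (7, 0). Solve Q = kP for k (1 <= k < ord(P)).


Enumerate multiples of P until we hit Q = (7, 0):
  1P = (10, 4)
  2P = (6, 8)
  3P = (2, 5)
  4P = (9, 15)
  5P = (0, 5)
  6P = (15, 5)
  7P = (7, 0)
Match found at i = 7.

k = 7


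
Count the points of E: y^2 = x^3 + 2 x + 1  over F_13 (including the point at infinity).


For each x in F_13, count y with y^2 = x^3 + 2 x + 1 mod 13:
  x = 0: RHS = 1, y in [1, 12]  -> 2 point(s)
  x = 1: RHS = 4, y in [2, 11]  -> 2 point(s)
  x = 2: RHS = 0, y in [0]  -> 1 point(s)
  x = 8: RHS = 9, y in [3, 10]  -> 2 point(s)
Affine points: 7. Add the point at infinity: total = 8.

#E(F_13) = 8


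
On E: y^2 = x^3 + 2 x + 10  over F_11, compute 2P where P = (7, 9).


Doubling: s = (3 x1^2 + a) / (2 y1)
s = (3*7^2 + 2) / (2*9) mod 11 = 4
x3 = s^2 - 2 x1 mod 11 = 4^2 - 2*7 = 2
y3 = s (x1 - x3) - y1 mod 11 = 4 * (7 - 2) - 9 = 0

2P = (2, 0)


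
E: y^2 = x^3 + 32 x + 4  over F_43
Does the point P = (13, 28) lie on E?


Check whether y^2 = x^3 + 32 x + 4 (mod 43) for (x, y) = (13, 28).
LHS: y^2 = 28^2 mod 43 = 10
RHS: x^3 + 32 x + 4 = 13^3 + 32*13 + 4 mod 43 = 37
LHS != RHS

No, not on the curve


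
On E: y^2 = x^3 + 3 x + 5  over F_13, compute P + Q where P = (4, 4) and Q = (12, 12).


P != Q, so use the chord formula.
s = (y2 - y1) / (x2 - x1) = (8) / (8) mod 13 = 1
x3 = s^2 - x1 - x2 mod 13 = 1^2 - 4 - 12 = 11
y3 = s (x1 - x3) - y1 mod 13 = 1 * (4 - 11) - 4 = 2

P + Q = (11, 2)


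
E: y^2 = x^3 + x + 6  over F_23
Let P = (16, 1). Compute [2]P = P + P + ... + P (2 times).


k = 2 = 10_2 (binary, LSB first: 01)
Double-and-add from P = (16, 1):
  bit 0 = 0: acc unchanged = O
  bit 1 = 1: acc = O + (16, 22) = (16, 22)

2P = (16, 22)


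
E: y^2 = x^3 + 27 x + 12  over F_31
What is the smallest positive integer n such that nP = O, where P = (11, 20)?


Compute successive multiples of P until we hit O:
  1P = (11, 20)
  2P = (13, 7)
  3P = (26, 0)
  4P = (13, 24)
  5P = (11, 11)
  6P = O

ord(P) = 6


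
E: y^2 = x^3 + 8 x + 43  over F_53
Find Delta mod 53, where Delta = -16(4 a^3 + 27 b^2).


4 a^3 + 27 b^2 = 4*8^3 + 27*43^2 = 2048 + 49923 = 51971
Delta = -16 * (51971) = -831536
Delta mod 53 = 34

Delta = 34 (mod 53)


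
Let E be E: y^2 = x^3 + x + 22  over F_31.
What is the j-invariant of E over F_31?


Delta = -16(4 a^3 + 27 b^2) mod 31 = 5
-1728 * (4 a)^3 = -1728 * (4*1)^3 mod 31 = 16
j = 16 * 5^(-1) mod 31 = 28

j = 28 (mod 31)


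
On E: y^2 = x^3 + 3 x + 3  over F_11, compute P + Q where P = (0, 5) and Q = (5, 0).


P != Q, so use the chord formula.
s = (y2 - y1) / (x2 - x1) = (6) / (5) mod 11 = 10
x3 = s^2 - x1 - x2 mod 11 = 10^2 - 0 - 5 = 7
y3 = s (x1 - x3) - y1 mod 11 = 10 * (0 - 7) - 5 = 2

P + Q = (7, 2)


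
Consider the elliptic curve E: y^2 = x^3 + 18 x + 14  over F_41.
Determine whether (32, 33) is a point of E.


Check whether y^2 = x^3 + 18 x + 14 (mod 41) for (x, y) = (32, 33).
LHS: y^2 = 33^2 mod 41 = 23
RHS: x^3 + 18 x + 14 = 32^3 + 18*32 + 14 mod 41 = 25
LHS != RHS

No, not on the curve


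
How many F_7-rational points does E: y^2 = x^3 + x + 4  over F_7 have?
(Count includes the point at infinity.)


For each x in F_7, count y with y^2 = x^3 + 1 x + 4 mod 7:
  x = 0: RHS = 4, y in [2, 5]  -> 2 point(s)
  x = 2: RHS = 0, y in [0]  -> 1 point(s)
  x = 4: RHS = 2, y in [3, 4]  -> 2 point(s)
  x = 5: RHS = 1, y in [1, 6]  -> 2 point(s)
  x = 6: RHS = 2, y in [3, 4]  -> 2 point(s)
Affine points: 9. Add the point at infinity: total = 10.

#E(F_7) = 10


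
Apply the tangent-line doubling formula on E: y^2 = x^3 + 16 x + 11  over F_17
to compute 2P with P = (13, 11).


Doubling: s = (3 x1^2 + a) / (2 y1)
s = (3*13^2 + 16) / (2*11) mod 17 = 6
x3 = s^2 - 2 x1 mod 17 = 6^2 - 2*13 = 10
y3 = s (x1 - x3) - y1 mod 17 = 6 * (13 - 10) - 11 = 7

2P = (10, 7)


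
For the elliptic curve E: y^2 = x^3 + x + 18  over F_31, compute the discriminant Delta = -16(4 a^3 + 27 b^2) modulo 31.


4 a^3 + 27 b^2 = 4*1^3 + 27*18^2 = 4 + 8748 = 8752
Delta = -16 * (8752) = -140032
Delta mod 31 = 26

Delta = 26 (mod 31)


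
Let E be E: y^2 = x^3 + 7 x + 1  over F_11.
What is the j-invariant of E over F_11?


Delta = -16(4 a^3 + 27 b^2) mod 11 = 1
-1728 * (4 a)^3 = -1728 * (4*7)^3 mod 11 = 4
j = 4 * 1^(-1) mod 11 = 4

j = 4 (mod 11)


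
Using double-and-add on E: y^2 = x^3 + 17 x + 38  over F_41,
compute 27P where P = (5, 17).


k = 27 = 11011_2 (binary, LSB first: 11011)
Double-and-add from P = (5, 17):
  bit 0 = 1: acc = O + (5, 17) = (5, 17)
  bit 1 = 1: acc = (5, 17) + (23, 38) = (36, 22)
  bit 2 = 0: acc unchanged = (36, 22)
  bit 3 = 1: acc = (36, 22) + (11, 11) = (2, 11)
  bit 4 = 1: acc = (2, 11) + (9, 31) = (39, 18)

27P = (39, 18)


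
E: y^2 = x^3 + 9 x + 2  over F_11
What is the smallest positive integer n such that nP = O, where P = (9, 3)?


Compute successive multiples of P until we hit O:
  1P = (9, 3)
  2P = (8, 6)
  3P = (3, 1)
  4P = (4, 6)
  5P = (1, 1)
  6P = (10, 5)
  7P = (7, 1)
  8P = (7, 10)
  ... (continuing to 15P)
  15P = O

ord(P) = 15


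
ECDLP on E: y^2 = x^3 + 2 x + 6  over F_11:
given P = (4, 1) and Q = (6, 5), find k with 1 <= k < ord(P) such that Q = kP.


Enumerate multiples of P until we hit Q = (6, 5):
  1P = (4, 1)
  2P = (1, 8)
  3P = (9, 7)
  4P = (10, 5)
  5P = (6, 5)
Match found at i = 5.

k = 5


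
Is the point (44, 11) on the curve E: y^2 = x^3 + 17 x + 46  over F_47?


Check whether y^2 = x^3 + 17 x + 46 (mod 47) for (x, y) = (44, 11).
LHS: y^2 = 11^2 mod 47 = 27
RHS: x^3 + 17 x + 46 = 44^3 + 17*44 + 46 mod 47 = 15
LHS != RHS

No, not on the curve


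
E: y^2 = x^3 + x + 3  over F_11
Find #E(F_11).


For each x in F_11, count y with y^2 = x^3 + 1 x + 3 mod 11:
  x = 0: RHS = 3, y in [5, 6]  -> 2 point(s)
  x = 1: RHS = 5, y in [4, 7]  -> 2 point(s)
  x = 3: RHS = 0, y in [0]  -> 1 point(s)
  x = 4: RHS = 5, y in [4, 7]  -> 2 point(s)
  x = 5: RHS = 1, y in [1, 10]  -> 2 point(s)
  x = 6: RHS = 5, y in [4, 7]  -> 2 point(s)
  x = 7: RHS = 1, y in [1, 10]  -> 2 point(s)
  x = 9: RHS = 4, y in [2, 9]  -> 2 point(s)
  x = 10: RHS = 1, y in [1, 10]  -> 2 point(s)
Affine points: 17. Add the point at infinity: total = 18.

#E(F_11) = 18


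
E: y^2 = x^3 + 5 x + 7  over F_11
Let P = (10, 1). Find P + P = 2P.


Doubling: s = (3 x1^2 + a) / (2 y1)
s = (3*10^2 + 5) / (2*1) mod 11 = 4
x3 = s^2 - 2 x1 mod 11 = 4^2 - 2*10 = 7
y3 = s (x1 - x3) - y1 mod 11 = 4 * (10 - 7) - 1 = 0

2P = (7, 0)


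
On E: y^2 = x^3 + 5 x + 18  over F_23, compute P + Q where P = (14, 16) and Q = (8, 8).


P != Q, so use the chord formula.
s = (y2 - y1) / (x2 - x1) = (15) / (17) mod 23 = 9
x3 = s^2 - x1 - x2 mod 23 = 9^2 - 14 - 8 = 13
y3 = s (x1 - x3) - y1 mod 23 = 9 * (14 - 13) - 16 = 16

P + Q = (13, 16)


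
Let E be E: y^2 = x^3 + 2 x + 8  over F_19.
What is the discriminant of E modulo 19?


4 a^3 + 27 b^2 = 4*2^3 + 27*8^2 = 32 + 1728 = 1760
Delta = -16 * (1760) = -28160
Delta mod 19 = 17

Delta = 17 (mod 19)


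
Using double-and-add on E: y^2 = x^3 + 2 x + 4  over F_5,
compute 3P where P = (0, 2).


k = 3 = 11_2 (binary, LSB first: 11)
Double-and-add from P = (0, 2):
  bit 0 = 1: acc = O + (0, 2) = (0, 2)
  bit 1 = 1: acc = (0, 2) + (4, 1) = (2, 1)

3P = (2, 1)


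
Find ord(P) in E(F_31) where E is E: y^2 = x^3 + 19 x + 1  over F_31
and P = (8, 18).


Compute successive multiples of P until we hit O:
  1P = (8, 18)
  2P = (9, 8)
  3P = (21, 19)
  4P = (22, 0)
  5P = (21, 12)
  6P = (9, 23)
  7P = (8, 13)
  8P = O

ord(P) = 8


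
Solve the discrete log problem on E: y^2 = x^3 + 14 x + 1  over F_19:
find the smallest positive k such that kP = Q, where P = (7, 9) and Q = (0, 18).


Enumerate multiples of P until we hit Q = (0, 18):
  1P = (7, 9)
  2P = (10, 18)
  3P = (11, 17)
  4P = (5, 14)
  5P = (18, 9)
  6P = (13, 10)
  7P = (8, 13)
  8P = (1, 15)
  9P = (12, 15)
  10P = (6, 15)
  11P = (4, 11)
  12P = (0, 18)
Match found at i = 12.

k = 12


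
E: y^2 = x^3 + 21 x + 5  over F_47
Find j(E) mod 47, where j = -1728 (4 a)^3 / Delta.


Delta = -16(4 a^3 + 27 b^2) mod 47 = 23
-1728 * (4 a)^3 = -1728 * (4*21)^3 mod 47 = 45
j = 45 * 23^(-1) mod 47 = 4

j = 4 (mod 47)


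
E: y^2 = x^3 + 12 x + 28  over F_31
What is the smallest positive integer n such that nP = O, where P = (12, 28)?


Compute successive multiples of P until we hit O:
  1P = (12, 28)
  2P = (27, 28)
  3P = (23, 3)
  4P = (15, 7)
  5P = (22, 11)
  6P = (25, 22)
  7P = (1, 17)
  8P = (19, 27)
  ... (continuing to 17P)
  17P = O

ord(P) = 17


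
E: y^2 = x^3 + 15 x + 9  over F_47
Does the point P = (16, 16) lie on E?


Check whether y^2 = x^3 + 15 x + 9 (mod 47) for (x, y) = (16, 16).
LHS: y^2 = 16^2 mod 47 = 21
RHS: x^3 + 15 x + 9 = 16^3 + 15*16 + 9 mod 47 = 21
LHS = RHS

Yes, on the curve


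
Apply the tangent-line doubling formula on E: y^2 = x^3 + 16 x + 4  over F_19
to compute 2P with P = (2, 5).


Doubling: s = (3 x1^2 + a) / (2 y1)
s = (3*2^2 + 16) / (2*5) mod 19 = 18
x3 = s^2 - 2 x1 mod 19 = 18^2 - 2*2 = 16
y3 = s (x1 - x3) - y1 mod 19 = 18 * (2 - 16) - 5 = 9

2P = (16, 9)


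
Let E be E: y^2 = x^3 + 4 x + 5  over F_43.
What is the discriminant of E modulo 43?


4 a^3 + 27 b^2 = 4*4^3 + 27*5^2 = 256 + 675 = 931
Delta = -16 * (931) = -14896
Delta mod 43 = 25

Delta = 25 (mod 43)


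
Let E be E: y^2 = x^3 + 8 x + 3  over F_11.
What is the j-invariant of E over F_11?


Delta = -16(4 a^3 + 27 b^2) mod 11 = 7
-1728 * (4 a)^3 = -1728 * (4*8)^3 mod 11 = 1
j = 1 * 7^(-1) mod 11 = 8

j = 8 (mod 11)


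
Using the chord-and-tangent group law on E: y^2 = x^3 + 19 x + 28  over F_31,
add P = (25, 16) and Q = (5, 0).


P != Q, so use the chord formula.
s = (y2 - y1) / (x2 - x1) = (15) / (11) mod 31 = 7
x3 = s^2 - x1 - x2 mod 31 = 7^2 - 25 - 5 = 19
y3 = s (x1 - x3) - y1 mod 31 = 7 * (25 - 19) - 16 = 26

P + Q = (19, 26)


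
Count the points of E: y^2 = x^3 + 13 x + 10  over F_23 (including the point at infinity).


For each x in F_23, count y with y^2 = x^3 + 13 x + 10 mod 23:
  x = 1: RHS = 1, y in [1, 22]  -> 2 point(s)
  x = 5: RHS = 16, y in [4, 19]  -> 2 point(s)
  x = 10: RHS = 13, y in [6, 17]  -> 2 point(s)
  x = 11: RHS = 12, y in [9, 14]  -> 2 point(s)
  x = 12: RHS = 8, y in [10, 13]  -> 2 point(s)
  x = 16: RHS = 13, y in [6, 17]  -> 2 point(s)
  x = 18: RHS = 4, y in [2, 21]  -> 2 point(s)
  x = 19: RHS = 9, y in [3, 20]  -> 2 point(s)
  x = 20: RHS = 13, y in [6, 17]  -> 2 point(s)
Affine points: 18. Add the point at infinity: total = 19.

#E(F_23) = 19


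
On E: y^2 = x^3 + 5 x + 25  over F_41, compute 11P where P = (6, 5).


k = 11 = 1011_2 (binary, LSB first: 1101)
Double-and-add from P = (6, 5):
  bit 0 = 1: acc = O + (6, 5) = (6, 5)
  bit 1 = 1: acc = (6, 5) + (30, 19) = (21, 17)
  bit 2 = 0: acc unchanged = (21, 17)
  bit 3 = 1: acc = (21, 17) + (13, 27) = (6, 36)

11P = (6, 36)


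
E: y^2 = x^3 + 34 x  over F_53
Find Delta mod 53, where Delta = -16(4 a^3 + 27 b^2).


4 a^3 + 27 b^2 = 4*34^3 + 27*0^2 = 157216 + 0 = 157216
Delta = -16 * (157216) = -2515456
Delta mod 53 = 30

Delta = 30 (mod 53)


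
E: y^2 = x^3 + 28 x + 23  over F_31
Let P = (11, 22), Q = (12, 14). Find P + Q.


P != Q, so use the chord formula.
s = (y2 - y1) / (x2 - x1) = (23) / (1) mod 31 = 23
x3 = s^2 - x1 - x2 mod 31 = 23^2 - 11 - 12 = 10
y3 = s (x1 - x3) - y1 mod 31 = 23 * (11 - 10) - 22 = 1

P + Q = (10, 1)


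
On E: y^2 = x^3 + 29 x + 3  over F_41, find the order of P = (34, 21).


Compute successive multiples of P until we hit O:
  1P = (34, 21)
  2P = (35, 8)
  3P = (18, 17)
  4P = (7, 37)
  5P = (8, 38)
  6P = (36, 15)
  7P = (21, 22)
  8P = (19, 22)
  ... (continuing to 34P)
  34P = O

ord(P) = 34


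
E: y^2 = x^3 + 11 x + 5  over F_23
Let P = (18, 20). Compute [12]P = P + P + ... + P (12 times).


k = 12 = 1100_2 (binary, LSB first: 0011)
Double-and-add from P = (18, 20):
  bit 0 = 0: acc unchanged = O
  bit 1 = 0: acc unchanged = O
  bit 2 = 1: acc = O + (5, 1) = (5, 1)
  bit 3 = 1: acc = (5, 1) + (22, 4) = (2, 9)

12P = (2, 9)


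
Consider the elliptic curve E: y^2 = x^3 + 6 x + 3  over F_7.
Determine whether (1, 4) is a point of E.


Check whether y^2 = x^3 + 6 x + 3 (mod 7) for (x, y) = (1, 4).
LHS: y^2 = 4^2 mod 7 = 2
RHS: x^3 + 6 x + 3 = 1^3 + 6*1 + 3 mod 7 = 3
LHS != RHS

No, not on the curve


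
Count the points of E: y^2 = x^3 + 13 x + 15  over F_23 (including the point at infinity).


For each x in F_23, count y with y^2 = x^3 + 13 x + 15 mod 23:
  x = 1: RHS = 6, y in [11, 12]  -> 2 point(s)
  x = 2: RHS = 3, y in [7, 16]  -> 2 point(s)
  x = 3: RHS = 12, y in [9, 14]  -> 2 point(s)
  x = 4: RHS = 16, y in [4, 19]  -> 2 point(s)
  x = 7: RHS = 12, y in [9, 14]  -> 2 point(s)
  x = 10: RHS = 18, y in [8, 15]  -> 2 point(s)
  x = 12: RHS = 13, y in [6, 17]  -> 2 point(s)
  x = 13: RHS = 12, y in [9, 14]  -> 2 point(s)
  x = 16: RHS = 18, y in [8, 15]  -> 2 point(s)
  x = 18: RHS = 9, y in [3, 20]  -> 2 point(s)
  x = 20: RHS = 18, y in [8, 15]  -> 2 point(s)
  x = 21: RHS = 4, y in [2, 21]  -> 2 point(s)
  x = 22: RHS = 1, y in [1, 22]  -> 2 point(s)
Affine points: 26. Add the point at infinity: total = 27.

#E(F_23) = 27


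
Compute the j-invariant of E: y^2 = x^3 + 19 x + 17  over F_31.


Delta = -16(4 a^3 + 27 b^2) mod 31 = 4
-1728 * (4 a)^3 = -1728 * (4*19)^3 mod 31 = 4
j = 4 * 4^(-1) mod 31 = 1

j = 1 (mod 31)


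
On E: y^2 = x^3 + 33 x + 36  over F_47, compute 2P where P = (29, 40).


Doubling: s = (3 x1^2 + a) / (2 y1)
s = (3*29^2 + 33) / (2*40) mod 47 = 39
x3 = s^2 - 2 x1 mod 47 = 39^2 - 2*29 = 6
y3 = s (x1 - x3) - y1 mod 47 = 39 * (29 - 6) - 40 = 11

2P = (6, 11)


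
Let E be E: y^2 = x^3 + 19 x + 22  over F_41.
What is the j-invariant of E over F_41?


Delta = -16(4 a^3 + 27 b^2) mod 41 = 23
-1728 * (4 a)^3 = -1728 * (4*19)^3 mod 41 = 25
j = 25 * 23^(-1) mod 41 = 10

j = 10 (mod 41)


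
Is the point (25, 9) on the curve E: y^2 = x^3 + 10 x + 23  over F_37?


Check whether y^2 = x^3 + 10 x + 23 (mod 37) for (x, y) = (25, 9).
LHS: y^2 = 9^2 mod 37 = 7
RHS: x^3 + 10 x + 23 = 25^3 + 10*25 + 23 mod 37 = 25
LHS != RHS

No, not on the curve


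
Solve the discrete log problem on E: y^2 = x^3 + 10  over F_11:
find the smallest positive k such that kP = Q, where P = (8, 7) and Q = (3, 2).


Enumerate multiples of P until we hit Q = (3, 2):
  1P = (8, 7)
  2P = (10, 8)
  3P = (7, 10)
  4P = (5, 6)
  5P = (3, 2)
Match found at i = 5.

k = 5


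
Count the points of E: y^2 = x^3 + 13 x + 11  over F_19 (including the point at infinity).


For each x in F_19, count y with y^2 = x^3 + 13 x + 11 mod 19:
  x = 0: RHS = 11, y in [7, 12]  -> 2 point(s)
  x = 1: RHS = 6, y in [5, 14]  -> 2 point(s)
  x = 2: RHS = 7, y in [8, 11]  -> 2 point(s)
  x = 3: RHS = 1, y in [1, 18]  -> 2 point(s)
  x = 5: RHS = 11, y in [7, 12]  -> 2 point(s)
  x = 6: RHS = 1, y in [1, 18]  -> 2 point(s)
  x = 8: RHS = 0, y in [0]  -> 1 point(s)
  x = 10: RHS = 1, y in [1, 18]  -> 2 point(s)
  x = 14: RHS = 11, y in [7, 12]  -> 2 point(s)
  x = 15: RHS = 9, y in [3, 16]  -> 2 point(s)
  x = 18: RHS = 16, y in [4, 15]  -> 2 point(s)
Affine points: 21. Add the point at infinity: total = 22.

#E(F_19) = 22


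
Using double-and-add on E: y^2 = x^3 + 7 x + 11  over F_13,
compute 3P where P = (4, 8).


k = 3 = 11_2 (binary, LSB first: 11)
Double-and-add from P = (4, 8):
  bit 0 = 1: acc = O + (4, 8) = (4, 8)
  bit 1 = 1: acc = (4, 8) + (6, 3) = (6, 10)

3P = (6, 10)


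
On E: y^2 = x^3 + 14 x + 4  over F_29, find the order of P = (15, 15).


Compute successive multiples of P until we hit O:
  1P = (15, 15)
  2P = (19, 13)
  3P = (17, 15)
  4P = (26, 14)
  5P = (23, 20)
  6P = (0, 27)
  7P = (10, 10)
  8P = (5, 24)
  ... (continuing to 20P)
  20P = O

ord(P) = 20


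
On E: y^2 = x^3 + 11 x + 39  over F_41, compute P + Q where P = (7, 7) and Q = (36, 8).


P != Q, so use the chord formula.
s = (y2 - y1) / (x2 - x1) = (1) / (29) mod 41 = 17
x3 = s^2 - x1 - x2 mod 41 = 17^2 - 7 - 36 = 0
y3 = s (x1 - x3) - y1 mod 41 = 17 * (7 - 0) - 7 = 30

P + Q = (0, 30)


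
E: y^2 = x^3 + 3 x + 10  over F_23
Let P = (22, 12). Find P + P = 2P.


Doubling: s = (3 x1^2 + a) / (2 y1)
s = (3*22^2 + 3) / (2*12) mod 23 = 6
x3 = s^2 - 2 x1 mod 23 = 6^2 - 2*22 = 15
y3 = s (x1 - x3) - y1 mod 23 = 6 * (22 - 15) - 12 = 7

2P = (15, 7)


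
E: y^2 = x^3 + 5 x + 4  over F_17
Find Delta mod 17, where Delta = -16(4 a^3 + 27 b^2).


4 a^3 + 27 b^2 = 4*5^3 + 27*4^2 = 500 + 432 = 932
Delta = -16 * (932) = -14912
Delta mod 17 = 14

Delta = 14 (mod 17)


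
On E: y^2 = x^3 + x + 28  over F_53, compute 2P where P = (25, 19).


Doubling: s = (3 x1^2 + a) / (2 y1)
s = (3*25^2 + 1) / (2*19) mod 53 = 41
x3 = s^2 - 2 x1 mod 53 = 41^2 - 2*25 = 41
y3 = s (x1 - x3) - y1 mod 53 = 41 * (25 - 41) - 19 = 14

2P = (41, 14)


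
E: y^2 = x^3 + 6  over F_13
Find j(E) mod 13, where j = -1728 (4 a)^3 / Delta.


Delta = -16(4 a^3 + 27 b^2) mod 13 = 9
-1728 * (4 a)^3 = -1728 * (4*0)^3 mod 13 = 0
j = 0 * 9^(-1) mod 13 = 0

j = 0 (mod 13)


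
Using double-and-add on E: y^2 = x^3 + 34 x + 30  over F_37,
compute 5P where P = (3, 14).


k = 5 = 101_2 (binary, LSB first: 101)
Double-and-add from P = (3, 14):
  bit 0 = 1: acc = O + (3, 14) = (3, 14)
  bit 1 = 0: acc unchanged = (3, 14)
  bit 2 = 1: acc = (3, 14) + (18, 31) = (26, 29)

5P = (26, 29)


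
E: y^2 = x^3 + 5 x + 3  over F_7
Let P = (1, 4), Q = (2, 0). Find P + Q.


P != Q, so use the chord formula.
s = (y2 - y1) / (x2 - x1) = (3) / (1) mod 7 = 3
x3 = s^2 - x1 - x2 mod 7 = 3^2 - 1 - 2 = 6
y3 = s (x1 - x3) - y1 mod 7 = 3 * (1 - 6) - 4 = 2

P + Q = (6, 2)


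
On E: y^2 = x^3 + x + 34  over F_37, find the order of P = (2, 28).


Compute successive multiples of P until we hit O:
  1P = (2, 28)
  2P = (6, 16)
  3P = (1, 6)
  4P = (0, 16)
  5P = (34, 2)
  6P = (31, 21)
  7P = (25, 12)
  8P = (3, 29)
  ... (continuing to 39P)
  39P = O

ord(P) = 39


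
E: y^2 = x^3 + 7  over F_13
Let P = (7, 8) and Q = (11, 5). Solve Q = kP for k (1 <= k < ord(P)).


Enumerate multiples of P until we hit Q = (11, 5):
  1P = (7, 8)
  2P = (8, 8)
  3P = (11, 5)
Match found at i = 3.

k = 3


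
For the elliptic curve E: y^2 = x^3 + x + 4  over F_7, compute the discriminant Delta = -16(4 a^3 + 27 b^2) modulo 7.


4 a^3 + 27 b^2 = 4*1^3 + 27*4^2 = 4 + 432 = 436
Delta = -16 * (436) = -6976
Delta mod 7 = 3

Delta = 3 (mod 7)


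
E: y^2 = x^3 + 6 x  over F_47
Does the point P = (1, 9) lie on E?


Check whether y^2 = x^3 + 6 x + 0 (mod 47) for (x, y) = (1, 9).
LHS: y^2 = 9^2 mod 47 = 34
RHS: x^3 + 6 x + 0 = 1^3 + 6*1 + 0 mod 47 = 7
LHS != RHS

No, not on the curve


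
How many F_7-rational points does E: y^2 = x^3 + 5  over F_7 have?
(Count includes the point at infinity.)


For each x in F_7, count y with y^2 = x^3 + 0 x + 5 mod 7:
  x = 3: RHS = 4, y in [2, 5]  -> 2 point(s)
  x = 5: RHS = 4, y in [2, 5]  -> 2 point(s)
  x = 6: RHS = 4, y in [2, 5]  -> 2 point(s)
Affine points: 6. Add the point at infinity: total = 7.

#E(F_7) = 7


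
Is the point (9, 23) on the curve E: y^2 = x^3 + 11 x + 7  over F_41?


Check whether y^2 = x^3 + 11 x + 7 (mod 41) for (x, y) = (9, 23).
LHS: y^2 = 23^2 mod 41 = 37
RHS: x^3 + 11 x + 7 = 9^3 + 11*9 + 7 mod 41 = 15
LHS != RHS

No, not on the curve


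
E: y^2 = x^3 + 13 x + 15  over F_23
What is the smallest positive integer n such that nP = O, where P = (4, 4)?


Compute successive multiples of P until we hit O:
  1P = (4, 4)
  2P = (16, 8)
  3P = (21, 21)
  4P = (22, 1)
  5P = (13, 9)
  6P = (10, 8)
  7P = (12, 6)
  8P = (20, 15)
  ... (continuing to 27P)
  27P = O

ord(P) = 27


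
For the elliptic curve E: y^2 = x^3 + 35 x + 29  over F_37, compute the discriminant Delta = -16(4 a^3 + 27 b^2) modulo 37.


4 a^3 + 27 b^2 = 4*35^3 + 27*29^2 = 171500 + 22707 = 194207
Delta = -16 * (194207) = -3107312
Delta mod 37 = 22

Delta = 22 (mod 37)


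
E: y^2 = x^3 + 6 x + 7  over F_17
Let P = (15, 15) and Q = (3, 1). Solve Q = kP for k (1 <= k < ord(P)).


Enumerate multiples of P until we hit Q = (3, 1):
  1P = (15, 15)
  2P = (3, 16)
  3P = (14, 9)
  4P = (7, 16)
  5P = (16, 0)
  6P = (7, 1)
  7P = (14, 8)
  8P = (3, 1)
Match found at i = 8.

k = 8


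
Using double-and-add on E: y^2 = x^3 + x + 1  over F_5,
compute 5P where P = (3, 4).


k = 5 = 101_2 (binary, LSB first: 101)
Double-and-add from P = (3, 4):
  bit 0 = 1: acc = O + (3, 4) = (3, 4)
  bit 1 = 0: acc unchanged = (3, 4)
  bit 2 = 1: acc = (3, 4) + (4, 3) = (4, 2)

5P = (4, 2)


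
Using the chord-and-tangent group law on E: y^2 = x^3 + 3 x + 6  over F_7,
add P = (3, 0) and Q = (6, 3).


P != Q, so use the chord formula.
s = (y2 - y1) / (x2 - x1) = (3) / (3) mod 7 = 1
x3 = s^2 - x1 - x2 mod 7 = 1^2 - 3 - 6 = 6
y3 = s (x1 - x3) - y1 mod 7 = 1 * (3 - 6) - 0 = 4

P + Q = (6, 4)


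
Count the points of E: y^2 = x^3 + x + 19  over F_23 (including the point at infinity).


For each x in F_23, count y with y^2 = x^3 + 1 x + 19 mod 23:
  x = 2: RHS = 6, y in [11, 12]  -> 2 point(s)
  x = 3: RHS = 3, y in [7, 16]  -> 2 point(s)
  x = 4: RHS = 18, y in [8, 15]  -> 2 point(s)
  x = 7: RHS = 1, y in [1, 22]  -> 2 point(s)
  x = 11: RHS = 4, y in [2, 21]  -> 2 point(s)
  x = 17: RHS = 4, y in [2, 21]  -> 2 point(s)
  x = 18: RHS = 4, y in [2, 21]  -> 2 point(s)
  x = 20: RHS = 12, y in [9, 14]  -> 2 point(s)
  x = 21: RHS = 9, y in [3, 20]  -> 2 point(s)
Affine points: 18. Add the point at infinity: total = 19.

#E(F_23) = 19


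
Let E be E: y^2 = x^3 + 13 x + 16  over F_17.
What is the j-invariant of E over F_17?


Delta = -16(4 a^3 + 27 b^2) mod 17 = 9
-1728 * (4 a)^3 = -1728 * (4*13)^3 mod 17 = 6
j = 6 * 9^(-1) mod 17 = 12

j = 12 (mod 17)


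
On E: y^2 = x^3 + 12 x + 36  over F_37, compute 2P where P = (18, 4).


Doubling: s = (3 x1^2 + a) / (2 y1)
s = (3*18^2 + 12) / (2*4) mod 37 = 12
x3 = s^2 - 2 x1 mod 37 = 12^2 - 2*18 = 34
y3 = s (x1 - x3) - y1 mod 37 = 12 * (18 - 34) - 4 = 26

2P = (34, 26)


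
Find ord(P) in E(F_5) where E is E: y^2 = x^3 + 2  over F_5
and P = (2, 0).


Compute successive multiples of P until we hit O:
  1P = (2, 0)
  2P = O

ord(P) = 2


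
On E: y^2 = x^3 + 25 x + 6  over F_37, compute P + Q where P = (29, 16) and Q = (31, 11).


P != Q, so use the chord formula.
s = (y2 - y1) / (x2 - x1) = (32) / (2) mod 37 = 16
x3 = s^2 - x1 - x2 mod 37 = 16^2 - 29 - 31 = 11
y3 = s (x1 - x3) - y1 mod 37 = 16 * (29 - 11) - 16 = 13

P + Q = (11, 13)


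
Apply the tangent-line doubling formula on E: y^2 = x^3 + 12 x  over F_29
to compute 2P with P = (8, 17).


Doubling: s = (3 x1^2 + a) / (2 y1)
s = (3*8^2 + 12) / (2*17) mod 29 = 6
x3 = s^2 - 2 x1 mod 29 = 6^2 - 2*8 = 20
y3 = s (x1 - x3) - y1 mod 29 = 6 * (8 - 20) - 17 = 27

2P = (20, 27)


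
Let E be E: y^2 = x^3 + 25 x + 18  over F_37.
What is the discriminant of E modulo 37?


4 a^3 + 27 b^2 = 4*25^3 + 27*18^2 = 62500 + 8748 = 71248
Delta = -16 * (71248) = -1139968
Delta mod 37 = 2

Delta = 2 (mod 37)


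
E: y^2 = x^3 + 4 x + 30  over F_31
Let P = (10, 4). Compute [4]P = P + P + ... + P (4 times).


k = 4 = 100_2 (binary, LSB first: 001)
Double-and-add from P = (10, 4):
  bit 0 = 0: acc unchanged = O
  bit 1 = 0: acc unchanged = O
  bit 2 = 1: acc = O + (13, 27) = (13, 27)

4P = (13, 27)


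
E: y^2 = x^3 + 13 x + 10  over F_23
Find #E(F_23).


For each x in F_23, count y with y^2 = x^3 + 13 x + 10 mod 23:
  x = 1: RHS = 1, y in [1, 22]  -> 2 point(s)
  x = 5: RHS = 16, y in [4, 19]  -> 2 point(s)
  x = 10: RHS = 13, y in [6, 17]  -> 2 point(s)
  x = 11: RHS = 12, y in [9, 14]  -> 2 point(s)
  x = 12: RHS = 8, y in [10, 13]  -> 2 point(s)
  x = 16: RHS = 13, y in [6, 17]  -> 2 point(s)
  x = 18: RHS = 4, y in [2, 21]  -> 2 point(s)
  x = 19: RHS = 9, y in [3, 20]  -> 2 point(s)
  x = 20: RHS = 13, y in [6, 17]  -> 2 point(s)
Affine points: 18. Add the point at infinity: total = 19.

#E(F_23) = 19


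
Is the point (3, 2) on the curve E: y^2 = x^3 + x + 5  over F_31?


Check whether y^2 = x^3 + 1 x + 5 (mod 31) for (x, y) = (3, 2).
LHS: y^2 = 2^2 mod 31 = 4
RHS: x^3 + 1 x + 5 = 3^3 + 1*3 + 5 mod 31 = 4
LHS = RHS

Yes, on the curve


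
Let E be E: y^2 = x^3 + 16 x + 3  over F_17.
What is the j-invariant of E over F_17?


Delta = -16(4 a^3 + 27 b^2) mod 17 = 1
-1728 * (4 a)^3 = -1728 * (4*16)^3 mod 17 = 7
j = 7 * 1^(-1) mod 17 = 7

j = 7 (mod 17)


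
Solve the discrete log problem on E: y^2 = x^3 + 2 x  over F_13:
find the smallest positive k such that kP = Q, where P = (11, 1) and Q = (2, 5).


Enumerate multiples of P until we hit Q = (2, 5):
  1P = (11, 1)
  2P = (1, 4)
  3P = (2, 8)
  4P = (12, 7)
  5P = (0, 0)
  6P = (12, 6)
  7P = (2, 5)
Match found at i = 7.

k = 7


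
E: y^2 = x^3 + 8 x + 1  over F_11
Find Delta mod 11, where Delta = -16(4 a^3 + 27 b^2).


4 a^3 + 27 b^2 = 4*8^3 + 27*1^2 = 2048 + 27 = 2075
Delta = -16 * (2075) = -33200
Delta mod 11 = 9

Delta = 9 (mod 11)


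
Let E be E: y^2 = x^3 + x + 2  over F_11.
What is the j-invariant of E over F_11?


Delta = -16(4 a^3 + 27 b^2) mod 11 = 1
-1728 * (4 a)^3 = -1728 * (4*1)^3 mod 11 = 2
j = 2 * 1^(-1) mod 11 = 2

j = 2 (mod 11)


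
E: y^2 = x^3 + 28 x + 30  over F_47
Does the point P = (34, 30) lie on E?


Check whether y^2 = x^3 + 28 x + 30 (mod 47) for (x, y) = (34, 30).
LHS: y^2 = 30^2 mod 47 = 7
RHS: x^3 + 28 x + 30 = 34^3 + 28*34 + 30 mod 47 = 7
LHS = RHS

Yes, on the curve


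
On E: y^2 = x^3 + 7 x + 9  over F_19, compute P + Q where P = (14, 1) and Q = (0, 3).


P != Q, so use the chord formula.
s = (y2 - y1) / (x2 - x1) = (2) / (5) mod 19 = 8
x3 = s^2 - x1 - x2 mod 19 = 8^2 - 14 - 0 = 12
y3 = s (x1 - x3) - y1 mod 19 = 8 * (14 - 12) - 1 = 15

P + Q = (12, 15)


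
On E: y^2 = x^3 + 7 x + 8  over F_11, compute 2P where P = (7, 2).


Doubling: s = (3 x1^2 + a) / (2 y1)
s = (3*7^2 + 7) / (2*2) mod 11 = 0
x3 = s^2 - 2 x1 mod 11 = 0^2 - 2*7 = 8
y3 = s (x1 - x3) - y1 mod 11 = 0 * (7 - 8) - 2 = 9

2P = (8, 9)


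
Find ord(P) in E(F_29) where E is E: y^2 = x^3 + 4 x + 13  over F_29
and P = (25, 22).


Compute successive multiples of P until we hit O:
  1P = (25, 22)
  2P = (7, 23)
  3P = (3, 9)
  4P = (8, 21)
  5P = (24, 19)
  6P = (18, 28)
  7P = (11, 24)
  8P = (9, 13)
  ... (continuing to 18P)
  18P = O

ord(P) = 18


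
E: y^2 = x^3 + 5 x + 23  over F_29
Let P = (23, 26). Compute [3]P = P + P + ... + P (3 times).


k = 3 = 11_2 (binary, LSB first: 11)
Double-and-add from P = (23, 26):
  bit 0 = 1: acc = O + (23, 26) = (23, 26)
  bit 1 = 1: acc = (23, 26) + (5, 12) = (17, 27)

3P = (17, 27)


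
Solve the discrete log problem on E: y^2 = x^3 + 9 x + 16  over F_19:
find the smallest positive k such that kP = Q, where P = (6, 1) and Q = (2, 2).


Enumerate multiples of P until we hit Q = (2, 2):
  1P = (6, 1)
  2P = (14, 6)
  3P = (8, 12)
  4P = (2, 2)
Match found at i = 4.

k = 4


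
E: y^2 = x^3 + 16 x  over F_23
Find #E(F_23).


For each x in F_23, count y with y^2 = x^3 + 16 x + 0 mod 23:
  x = 0: RHS = 0, y in [0]  -> 1 point(s)
  x = 3: RHS = 6, y in [11, 12]  -> 2 point(s)
  x = 4: RHS = 13, y in [6, 17]  -> 2 point(s)
  x = 6: RHS = 13, y in [6, 17]  -> 2 point(s)
  x = 7: RHS = 18, y in [8, 15]  -> 2 point(s)
  x = 11: RHS = 12, y in [9, 14]  -> 2 point(s)
  x = 13: RHS = 13, y in [6, 17]  -> 2 point(s)
  x = 14: RHS = 1, y in [1, 22]  -> 2 point(s)
  x = 15: RHS = 4, y in [2, 21]  -> 2 point(s)
  x = 18: RHS = 2, y in [5, 18]  -> 2 point(s)
  x = 21: RHS = 6, y in [11, 12]  -> 2 point(s)
  x = 22: RHS = 6, y in [11, 12]  -> 2 point(s)
Affine points: 23. Add the point at infinity: total = 24.

#E(F_23) = 24


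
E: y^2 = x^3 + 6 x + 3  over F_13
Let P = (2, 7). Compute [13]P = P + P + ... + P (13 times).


k = 13 = 1101_2 (binary, LSB first: 1011)
Double-and-add from P = (2, 7):
  bit 0 = 1: acc = O + (2, 7) = (2, 7)
  bit 1 = 0: acc unchanged = (2, 7)
  bit 2 = 1: acc = (2, 7) + (0, 4) = (10, 7)
  bit 3 = 1: acc = (10, 7) + (3, 10) = (10, 6)

13P = (10, 6)


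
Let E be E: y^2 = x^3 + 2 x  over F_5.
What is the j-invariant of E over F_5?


Delta = -16(4 a^3 + 27 b^2) mod 5 = 3
-1728 * (4 a)^3 = -1728 * (4*2)^3 mod 5 = 4
j = 4 * 3^(-1) mod 5 = 3

j = 3 (mod 5)


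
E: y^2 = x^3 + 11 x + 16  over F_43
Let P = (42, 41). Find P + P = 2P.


Doubling: s = (3 x1^2 + a) / (2 y1)
s = (3*42^2 + 11) / (2*41) mod 43 = 18
x3 = s^2 - 2 x1 mod 43 = 18^2 - 2*42 = 25
y3 = s (x1 - x3) - y1 mod 43 = 18 * (42 - 25) - 41 = 7

2P = (25, 7)


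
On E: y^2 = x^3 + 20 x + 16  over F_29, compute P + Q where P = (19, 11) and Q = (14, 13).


P != Q, so use the chord formula.
s = (y2 - y1) / (x2 - x1) = (2) / (24) mod 29 = 17
x3 = s^2 - x1 - x2 mod 29 = 17^2 - 19 - 14 = 24
y3 = s (x1 - x3) - y1 mod 29 = 17 * (19 - 24) - 11 = 20

P + Q = (24, 20)


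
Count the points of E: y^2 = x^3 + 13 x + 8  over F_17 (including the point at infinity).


For each x in F_17, count y with y^2 = x^3 + 13 x + 8 mod 17:
  x = 0: RHS = 8, y in [5, 12]  -> 2 point(s)
  x = 2: RHS = 8, y in [5, 12]  -> 2 point(s)
  x = 6: RHS = 13, y in [8, 9]  -> 2 point(s)
  x = 7: RHS = 0, y in [0]  -> 1 point(s)
  x = 9: RHS = 4, y in [2, 15]  -> 2 point(s)
  x = 10: RHS = 16, y in [4, 13]  -> 2 point(s)
  x = 15: RHS = 8, y in [5, 12]  -> 2 point(s)
Affine points: 13. Add the point at infinity: total = 14.

#E(F_17) = 14


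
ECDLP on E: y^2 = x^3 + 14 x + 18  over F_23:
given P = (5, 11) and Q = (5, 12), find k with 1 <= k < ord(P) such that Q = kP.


Enumerate multiples of P until we hit Q = (5, 12):
  1P = (5, 11)
  2P = (22, 7)
  3P = (22, 16)
  4P = (5, 12)
Match found at i = 4.

k = 4


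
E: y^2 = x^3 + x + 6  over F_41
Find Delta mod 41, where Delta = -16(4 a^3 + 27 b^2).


4 a^3 + 27 b^2 = 4*1^3 + 27*6^2 = 4 + 972 = 976
Delta = -16 * (976) = -15616
Delta mod 41 = 5

Delta = 5 (mod 41)


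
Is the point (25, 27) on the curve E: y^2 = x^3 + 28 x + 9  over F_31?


Check whether y^2 = x^3 + 28 x + 9 (mod 31) for (x, y) = (25, 27).
LHS: y^2 = 27^2 mod 31 = 16
RHS: x^3 + 28 x + 9 = 25^3 + 28*25 + 9 mod 31 = 28
LHS != RHS

No, not on the curve


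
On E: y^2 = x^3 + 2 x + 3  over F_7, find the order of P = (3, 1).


Compute successive multiples of P until we hit O:
  1P = (3, 1)
  2P = (3, 6)
  3P = O

ord(P) = 3


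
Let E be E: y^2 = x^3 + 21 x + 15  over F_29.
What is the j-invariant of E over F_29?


Delta = -16(4 a^3 + 27 b^2) mod 29 = 6
-1728 * (4 a)^3 = -1728 * (4*21)^3 mod 29 = 24
j = 24 * 6^(-1) mod 29 = 4

j = 4 (mod 29)


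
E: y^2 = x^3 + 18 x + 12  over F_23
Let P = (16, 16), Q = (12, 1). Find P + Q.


P != Q, so use the chord formula.
s = (y2 - y1) / (x2 - x1) = (8) / (19) mod 23 = 21
x3 = s^2 - x1 - x2 mod 23 = 21^2 - 16 - 12 = 22
y3 = s (x1 - x3) - y1 mod 23 = 21 * (16 - 22) - 16 = 19

P + Q = (22, 19)


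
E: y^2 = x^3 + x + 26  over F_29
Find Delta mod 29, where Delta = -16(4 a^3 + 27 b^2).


4 a^3 + 27 b^2 = 4*1^3 + 27*26^2 = 4 + 18252 = 18256
Delta = -16 * (18256) = -292096
Delta mod 29 = 21

Delta = 21 (mod 29)


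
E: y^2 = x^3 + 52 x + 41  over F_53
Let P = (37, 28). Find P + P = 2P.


Doubling: s = (3 x1^2 + a) / (2 y1)
s = (3*37^2 + 52) / (2*28) mod 53 = 26
x3 = s^2 - 2 x1 mod 53 = 26^2 - 2*37 = 19
y3 = s (x1 - x3) - y1 mod 53 = 26 * (37 - 19) - 28 = 16

2P = (19, 16)


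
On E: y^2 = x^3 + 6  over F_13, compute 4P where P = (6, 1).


k = 4 = 100_2 (binary, LSB first: 001)
Double-and-add from P = (6, 1):
  bit 0 = 0: acc unchanged = O
  bit 1 = 0: acc unchanged = O
  bit 2 = 1: acc = O + (2, 1) = (2, 1)

4P = (2, 1)


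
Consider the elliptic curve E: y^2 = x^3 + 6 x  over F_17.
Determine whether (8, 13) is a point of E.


Check whether y^2 = x^3 + 6 x + 0 (mod 17) for (x, y) = (8, 13).
LHS: y^2 = 13^2 mod 17 = 16
RHS: x^3 + 6 x + 0 = 8^3 + 6*8 + 0 mod 17 = 16
LHS = RHS

Yes, on the curve


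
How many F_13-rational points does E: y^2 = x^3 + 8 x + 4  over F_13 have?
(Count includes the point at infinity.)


For each x in F_13, count y with y^2 = x^3 + 8 x + 4 mod 13:
  x = 0: RHS = 4, y in [2, 11]  -> 2 point(s)
  x = 1: RHS = 0, y in [0]  -> 1 point(s)
  x = 3: RHS = 3, y in [4, 9]  -> 2 point(s)
  x = 4: RHS = 9, y in [3, 10]  -> 2 point(s)
  x = 5: RHS = 0, y in [0]  -> 1 point(s)
  x = 7: RHS = 0, y in [0]  -> 1 point(s)
  x = 9: RHS = 12, y in [5, 8]  -> 2 point(s)
Affine points: 11. Add the point at infinity: total = 12.

#E(F_13) = 12


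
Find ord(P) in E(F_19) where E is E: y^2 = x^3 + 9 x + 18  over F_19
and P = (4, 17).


Compute successive multiples of P until we hit O:
  1P = (4, 17)
  2P = (11, 2)
  3P = (2, 14)
  4P = (1, 16)
  5P = (12, 12)
  6P = (12, 7)
  7P = (1, 3)
  8P = (2, 5)
  ... (continuing to 11P)
  11P = O

ord(P) = 11


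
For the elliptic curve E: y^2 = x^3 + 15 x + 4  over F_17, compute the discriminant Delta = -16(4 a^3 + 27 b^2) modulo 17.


4 a^3 + 27 b^2 = 4*15^3 + 27*4^2 = 13500 + 432 = 13932
Delta = -16 * (13932) = -222912
Delta mod 17 = 9

Delta = 9 (mod 17)


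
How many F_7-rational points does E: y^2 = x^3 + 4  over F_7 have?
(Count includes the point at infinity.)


For each x in F_7, count y with y^2 = x^3 + 0 x + 4 mod 7:
  x = 0: RHS = 4, y in [2, 5]  -> 2 point(s)
Affine points: 2. Add the point at infinity: total = 3.

#E(F_7) = 3


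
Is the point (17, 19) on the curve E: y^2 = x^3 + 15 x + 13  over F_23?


Check whether y^2 = x^3 + 15 x + 13 (mod 23) for (x, y) = (17, 19).
LHS: y^2 = 19^2 mod 23 = 16
RHS: x^3 + 15 x + 13 = 17^3 + 15*17 + 13 mod 23 = 6
LHS != RHS

No, not on the curve


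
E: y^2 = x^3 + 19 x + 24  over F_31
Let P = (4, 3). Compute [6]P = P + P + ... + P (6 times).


k = 6 = 110_2 (binary, LSB first: 011)
Double-and-add from P = (4, 3):
  bit 0 = 0: acc unchanged = O
  bit 1 = 1: acc = O + (28, 8) = (28, 8)
  bit 2 = 1: acc = (28, 8) + (7, 2) = (10, 6)

6P = (10, 6)


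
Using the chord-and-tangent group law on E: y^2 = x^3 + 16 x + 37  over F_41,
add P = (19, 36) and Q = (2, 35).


P != Q, so use the chord formula.
s = (y2 - y1) / (x2 - x1) = (40) / (24) mod 41 = 29
x3 = s^2 - x1 - x2 mod 41 = 29^2 - 19 - 2 = 0
y3 = s (x1 - x3) - y1 mod 41 = 29 * (19 - 0) - 36 = 23

P + Q = (0, 23)


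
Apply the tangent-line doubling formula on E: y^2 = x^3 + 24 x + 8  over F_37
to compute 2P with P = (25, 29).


Doubling: s = (3 x1^2 + a) / (2 y1)
s = (3*25^2 + 24) / (2*29) mod 37 = 27
x3 = s^2 - 2 x1 mod 37 = 27^2 - 2*25 = 13
y3 = s (x1 - x3) - y1 mod 37 = 27 * (25 - 13) - 29 = 36

2P = (13, 36)


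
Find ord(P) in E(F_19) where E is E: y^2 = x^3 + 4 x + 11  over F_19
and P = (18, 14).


Compute successive multiples of P until we hit O:
  1P = (18, 14)
  2P = (8, 17)
  3P = (10, 14)
  4P = (10, 5)
  5P = (8, 2)
  6P = (18, 5)
  7P = O

ord(P) = 7


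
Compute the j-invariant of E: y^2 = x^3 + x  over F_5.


Delta = -16(4 a^3 + 27 b^2) mod 5 = 1
-1728 * (4 a)^3 = -1728 * (4*1)^3 mod 5 = 3
j = 3 * 1^(-1) mod 5 = 3

j = 3 (mod 5)


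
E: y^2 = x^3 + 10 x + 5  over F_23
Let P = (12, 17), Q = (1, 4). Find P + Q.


P != Q, so use the chord formula.
s = (y2 - y1) / (x2 - x1) = (10) / (12) mod 23 = 20
x3 = s^2 - x1 - x2 mod 23 = 20^2 - 12 - 1 = 19
y3 = s (x1 - x3) - y1 mod 23 = 20 * (12 - 19) - 17 = 4

P + Q = (19, 4)


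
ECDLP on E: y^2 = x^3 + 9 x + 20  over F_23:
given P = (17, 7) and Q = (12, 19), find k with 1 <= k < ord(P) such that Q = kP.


Enumerate multiples of P until we hit Q = (12, 19):
  1P = (17, 7)
  2P = (20, 9)
  3P = (12, 4)
  4P = (10, 11)
  5P = (9, 18)
  6P = (5, 11)
  7P = (19, 9)
  8P = (11, 22)
  9P = (7, 14)
  10P = (8, 12)
  11P = (2, 0)
  12P = (8, 11)
  13P = (7, 9)
  14P = (11, 1)
  15P = (19, 14)
  16P = (5, 12)
  17P = (9, 5)
  18P = (10, 12)
  19P = (12, 19)
Match found at i = 19.

k = 19


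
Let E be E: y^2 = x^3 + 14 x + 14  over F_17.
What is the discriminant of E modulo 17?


4 a^3 + 27 b^2 = 4*14^3 + 27*14^2 = 10976 + 5292 = 16268
Delta = -16 * (16268) = -260288
Delta mod 17 = 16

Delta = 16 (mod 17)


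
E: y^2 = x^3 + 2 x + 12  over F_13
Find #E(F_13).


For each x in F_13, count y with y^2 = x^3 + 2 x + 12 mod 13:
  x = 0: RHS = 12, y in [5, 8]  -> 2 point(s)
  x = 5: RHS = 4, y in [2, 11]  -> 2 point(s)
  x = 11: RHS = 0, y in [0]  -> 1 point(s)
  x = 12: RHS = 9, y in [3, 10]  -> 2 point(s)
Affine points: 7. Add the point at infinity: total = 8.

#E(F_13) = 8


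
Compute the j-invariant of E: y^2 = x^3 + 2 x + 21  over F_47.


Delta = -16(4 a^3 + 27 b^2) mod 47 = 31
-1728 * (4 a)^3 = -1728 * (4*2)^3 mod 47 = 39
j = 39 * 31^(-1) mod 47 = 24

j = 24 (mod 47)


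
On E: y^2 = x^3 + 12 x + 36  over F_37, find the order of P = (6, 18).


Compute successive multiples of P until we hit O:
  1P = (6, 18)
  2P = (32, 31)
  3P = (27, 27)
  4P = (14, 5)
  5P = (26, 33)
  6P = (31, 28)
  7P = (12, 24)
  8P = (20, 5)
  ... (continuing to 46P)
  46P = O

ord(P) = 46
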